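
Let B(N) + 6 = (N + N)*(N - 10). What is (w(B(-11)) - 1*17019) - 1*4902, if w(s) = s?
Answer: -21465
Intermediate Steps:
B(N) = -6 + 2*N*(-10 + N) (B(N) = -6 + (N + N)*(N - 10) = -6 + (2*N)*(-10 + N) = -6 + 2*N*(-10 + N))
(w(B(-11)) - 1*17019) - 1*4902 = ((-6 - 20*(-11) + 2*(-11)²) - 1*17019) - 1*4902 = ((-6 + 220 + 2*121) - 17019) - 4902 = ((-6 + 220 + 242) - 17019) - 4902 = (456 - 17019) - 4902 = -16563 - 4902 = -21465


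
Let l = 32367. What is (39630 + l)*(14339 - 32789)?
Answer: -1328344650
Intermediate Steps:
(39630 + l)*(14339 - 32789) = (39630 + 32367)*(14339 - 32789) = 71997*(-18450) = -1328344650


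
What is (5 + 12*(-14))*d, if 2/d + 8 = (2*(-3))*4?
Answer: 163/16 ≈ 10.188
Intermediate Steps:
d = -1/16 (d = 2/(-8 + (2*(-3))*4) = 2/(-8 - 6*4) = 2/(-8 - 24) = 2/(-32) = 2*(-1/32) = -1/16 ≈ -0.062500)
(5 + 12*(-14))*d = (5 + 12*(-14))*(-1/16) = (5 - 168)*(-1/16) = -163*(-1/16) = 163/16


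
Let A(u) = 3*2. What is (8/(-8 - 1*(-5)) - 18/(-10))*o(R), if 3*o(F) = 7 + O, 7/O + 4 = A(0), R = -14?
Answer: -91/30 ≈ -3.0333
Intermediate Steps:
A(u) = 6
O = 7/2 (O = 7/(-4 + 6) = 7/2 ≈ 3.5000)
o(F) = 7/2 (o(F) = (7 + 7/2)/3 = (1/3)*(21/2) = 7/2)
(8/(-8 - 1*(-5)) - 18/(-10))*o(R) = (8/(-8 - 1*(-5)) - 18/(-10))*(7/2) = (8/(-8 + 5) - 18*(-1/10))*(7/2) = (8/(-3) + 9/5)*(7/2) = (8*(-1/3) + 9/5)*(7/2) = (-8/3 + 9/5)*(7/2) = -13/15*7/2 = -91/30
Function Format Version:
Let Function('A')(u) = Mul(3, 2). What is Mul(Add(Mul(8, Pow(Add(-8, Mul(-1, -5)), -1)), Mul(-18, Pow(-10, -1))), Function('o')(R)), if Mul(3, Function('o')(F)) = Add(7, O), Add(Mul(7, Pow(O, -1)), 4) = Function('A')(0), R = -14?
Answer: Rational(-91, 30) ≈ -3.0333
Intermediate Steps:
Function('A')(u) = 6
O = Rational(7, 2) (O = Mul(7, Pow(Add(-4, 6), -1)) = Mul(7, Pow(2, -1)) = Mul(7, Rational(1, 2)) = Rational(7, 2) ≈ 3.5000)
Function('o')(F) = Rational(7, 2) (Function('o')(F) = Mul(Rational(1, 3), Add(7, Rational(7, 2))) = Mul(Rational(1, 3), Rational(21, 2)) = Rational(7, 2))
Mul(Add(Mul(8, Pow(Add(-8, Mul(-1, -5)), -1)), Mul(-18, Pow(-10, -1))), Function('o')(R)) = Mul(Add(Mul(8, Pow(Add(-8, Mul(-1, -5)), -1)), Mul(-18, Pow(-10, -1))), Rational(7, 2)) = Mul(Add(Mul(8, Pow(Add(-8, 5), -1)), Mul(-18, Rational(-1, 10))), Rational(7, 2)) = Mul(Add(Mul(8, Pow(-3, -1)), Rational(9, 5)), Rational(7, 2)) = Mul(Add(Mul(8, Rational(-1, 3)), Rational(9, 5)), Rational(7, 2)) = Mul(Add(Rational(-8, 3), Rational(9, 5)), Rational(7, 2)) = Mul(Rational(-13, 15), Rational(7, 2)) = Rational(-91, 30)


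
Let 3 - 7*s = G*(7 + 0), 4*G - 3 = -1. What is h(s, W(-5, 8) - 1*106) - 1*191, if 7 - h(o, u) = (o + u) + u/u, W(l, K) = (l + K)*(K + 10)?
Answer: -1861/14 ≈ -132.93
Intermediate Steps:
G = ½ (G = ¾ + (¼)*(-1) = ¾ - ¼ = ½ ≈ 0.50000)
W(l, K) = (10 + K)*(K + l) (W(l, K) = (K + l)*(10 + K) = (10 + K)*(K + l))
s = -1/14 (s = 3/7 - (7 + 0)/14 = 3/7 - 7/14 = 3/7 - ⅐*7/2 = 3/7 - ½ = -1/14 ≈ -0.071429)
h(o, u) = 6 - o - u (h(o, u) = 7 - ((o + u) + u/u) = 7 - ((o + u) + 1) = 7 - (1 + o + u) = 7 + (-1 - o - u) = 6 - o - u)
h(s, W(-5, 8) - 1*106) - 1*191 = (6 - 1*(-1/14) - ((8² + 10*8 + 10*(-5) + 8*(-5)) - 1*106)) - 1*191 = (6 + 1/14 - ((64 + 80 - 50 - 40) - 106)) - 191 = (6 + 1/14 - (54 - 106)) - 191 = (6 + 1/14 - 1*(-52)) - 191 = (6 + 1/14 + 52) - 191 = 813/14 - 191 = -1861/14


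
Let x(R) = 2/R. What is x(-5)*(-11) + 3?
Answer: 37/5 ≈ 7.4000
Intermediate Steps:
x(-5)*(-11) + 3 = (2/(-5))*(-11) + 3 = (2*(-1/5))*(-11) + 3 = -2/5*(-11) + 3 = 22/5 + 3 = 37/5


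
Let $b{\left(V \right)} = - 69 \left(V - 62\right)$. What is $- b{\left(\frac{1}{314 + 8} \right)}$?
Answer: $- \frac{59889}{14} \approx -4277.8$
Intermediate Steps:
$b{\left(V \right)} = 4278 - 69 V$ ($b{\left(V \right)} = - 69 \left(-62 + V\right) = 4278 - 69 V$)
$- b{\left(\frac{1}{314 + 8} \right)} = - (4278 - \frac{69}{314 + 8}) = - (4278 - \frac{69}{322}) = - (4278 - \frac{3}{14}) = \left(-1\right) \frac{59889}{14} = - \frac{59889}{14}$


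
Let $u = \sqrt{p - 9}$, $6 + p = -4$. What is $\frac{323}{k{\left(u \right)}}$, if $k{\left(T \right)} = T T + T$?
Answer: $- \frac{17 \sqrt{19}}{\sqrt{19} - i} \approx -16.15 - 3.7051 i$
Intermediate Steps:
$p = -10$ ($p = -6 - 4 = -10$)
$u = i \sqrt{19}$ ($u = \sqrt{-10 - 9} = \sqrt{-19} = i \sqrt{19} \approx 4.3589 i$)
$k{\left(T \right)} = T + T^{2}$ ($k{\left(T \right)} = T^{2} + T = T + T^{2}$)
$\frac{323}{k{\left(u \right)}} = \frac{323}{i \sqrt{19} \left(1 + i \sqrt{19}\right)} = 323 \left(- \frac{i \sqrt{19}}{19 \left(1 + i \sqrt{19}\right)}\right) = - \frac{17 i \sqrt{19}}{1 + i \sqrt{19}}$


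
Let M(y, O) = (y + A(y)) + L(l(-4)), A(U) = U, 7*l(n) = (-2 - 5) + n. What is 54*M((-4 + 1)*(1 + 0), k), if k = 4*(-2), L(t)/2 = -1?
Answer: -432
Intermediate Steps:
l(n) = -1 + n/7 (l(n) = ((-2 - 5) + n)/7 = (-7 + n)/7 = -1 + n/7)
L(t) = -2 (L(t) = 2*(-1) = -2)
k = -8
M(y, O) = -2 + 2*y (M(y, O) = (y + y) - 2 = 2*y - 2 = -2 + 2*y)
54*M((-4 + 1)*(1 + 0), k) = 54*(-2 + 2*((-4 + 1)*(1 + 0))) = 54*(-2 + 2*(-3*1)) = 54*(-2 + 2*(-3)) = 54*(-2 - 6) = 54*(-8) = -432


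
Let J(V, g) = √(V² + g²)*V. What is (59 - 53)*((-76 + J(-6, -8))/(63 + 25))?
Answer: -102/11 ≈ -9.2727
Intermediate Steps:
J(V, g) = V*√(V² + g²)
(59 - 53)*((-76 + J(-6, -8))/(63 + 25)) = (59 - 53)*((-76 - 6*√((-6)² + (-8)²))/(63 + 25)) = 6*((-76 - 6*√(36 + 64))/88) = 6*((-76 - 6*√100)*(1/88)) = 6*((-76 - 6*10)*(1/88)) = 6*((-76 - 60)*(1/88)) = 6*(-136*1/88) = 6*(-17/11) = -102/11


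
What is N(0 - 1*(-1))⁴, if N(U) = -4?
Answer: 256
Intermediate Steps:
N(0 - 1*(-1))⁴ = (-4)⁴ = 256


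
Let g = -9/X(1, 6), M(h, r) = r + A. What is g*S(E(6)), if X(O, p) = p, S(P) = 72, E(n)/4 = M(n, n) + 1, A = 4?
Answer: -108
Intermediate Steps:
M(h, r) = 4 + r (M(h, r) = r + 4 = 4 + r)
E(n) = 20 + 4*n (E(n) = 4*((4 + n) + 1) = 4*(5 + n) = 20 + 4*n)
g = -3/2 (g = -9/6 = -9*1/6 = -3/2 ≈ -1.5000)
g*S(E(6)) = -3/2*72 = -108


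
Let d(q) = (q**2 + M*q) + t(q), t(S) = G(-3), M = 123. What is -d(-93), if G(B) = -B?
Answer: 2787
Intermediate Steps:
t(S) = 3 (t(S) = -1*(-3) = 3)
d(q) = 3 + q**2 + 123*q (d(q) = (q**2 + 123*q) + 3 = 3 + q**2 + 123*q)
-d(-93) = -(3 + (-93)**2 + 123*(-93)) = -(3 + 8649 - 11439) = -1*(-2787) = 2787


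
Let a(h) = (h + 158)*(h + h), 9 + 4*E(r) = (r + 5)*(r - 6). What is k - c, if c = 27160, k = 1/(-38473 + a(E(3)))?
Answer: -8896285168/327551 ≈ -27160.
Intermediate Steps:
E(r) = -9/4 + (-6 + r)*(5 + r)/4 (E(r) = -9/4 + ((r + 5)*(r - 6))/4 = -9/4 + ((5 + r)*(-6 + r))/4 = -9/4 + ((-6 + r)*(5 + r))/4 = -9/4 + (-6 + r)*(5 + r)/4)
a(h) = 2*h*(158 + h) (a(h) = (158 + h)*(2*h) = 2*h*(158 + h))
k = -8/327551 (k = 1/(-38473 + 2*(-39/4 - ¼*3 + (¼)*3²)*(158 + (-39/4 - ¼*3 + (¼)*3²))) = 1/(-38473 + 2*(-39/4 - ¾ + (¼)*9)*(158 + (-39/4 - ¾ + (¼)*9))) = 1/(-38473 + 2*(-39/4 - ¾ + 9/4)*(158 + (-39/4 - ¾ + 9/4))) = 1/(-38473 + 2*(-33/4)*(158 - 33/4)) = 1/(-38473 + 2*(-33/4)*(599/4)) = 1/(-38473 - 19767/8) = 1/(-327551/8) = -8/327551 ≈ -2.4424e-5)
k - c = -8/327551 - 1*27160 = -8/327551 - 27160 = -8896285168/327551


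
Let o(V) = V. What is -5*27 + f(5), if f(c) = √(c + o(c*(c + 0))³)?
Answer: -135 + √15630 ≈ -9.9800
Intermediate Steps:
f(c) = √(c + c⁶) (f(c) = √(c + (c*(c + 0))³) = √(c + (c*c)³) = √(c + (c²)³) = √(c + c⁶))
-5*27 + f(5) = -5*27 + √(5 + 5⁶) = -135 + √(5 + 15625) = -135 + √15630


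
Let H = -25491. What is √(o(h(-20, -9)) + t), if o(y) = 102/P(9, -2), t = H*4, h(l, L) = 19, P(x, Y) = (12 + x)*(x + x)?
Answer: I*√44966005/21 ≈ 319.32*I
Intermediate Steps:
P(x, Y) = 2*x*(12 + x) (P(x, Y) = (12 + x)*(2*x) = 2*x*(12 + x))
t = -101964 (t = -25491*4 = -101964)
o(y) = 17/63 (o(y) = 102/((2*9*(12 + 9))) = 102/((2*9*21)) = 102/378 = 102*(1/378) = 17/63)
√(o(h(-20, -9)) + t) = √(17/63 - 101964) = √(-6423715/63) = I*√44966005/21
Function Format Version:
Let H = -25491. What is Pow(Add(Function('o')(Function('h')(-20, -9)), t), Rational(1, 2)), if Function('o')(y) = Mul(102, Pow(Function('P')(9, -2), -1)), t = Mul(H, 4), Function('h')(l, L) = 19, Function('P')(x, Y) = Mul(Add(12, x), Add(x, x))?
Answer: Mul(Rational(1, 21), I, Pow(44966005, Rational(1, 2))) ≈ Mul(319.32, I)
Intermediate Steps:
Function('P')(x, Y) = Mul(2, x, Add(12, x)) (Function('P')(x, Y) = Mul(Add(12, x), Mul(2, x)) = Mul(2, x, Add(12, x)))
t = -101964 (t = Mul(-25491, 4) = -101964)
Function('o')(y) = Rational(17, 63) (Function('o')(y) = Mul(102, Pow(Mul(2, 9, Add(12, 9)), -1)) = Mul(102, Pow(Mul(2, 9, 21), -1)) = Mul(102, Pow(378, -1)) = Mul(102, Rational(1, 378)) = Rational(17, 63))
Pow(Add(Function('o')(Function('h')(-20, -9)), t), Rational(1, 2)) = Pow(Add(Rational(17, 63), -101964), Rational(1, 2)) = Pow(Rational(-6423715, 63), Rational(1, 2)) = Mul(Rational(1, 21), I, Pow(44966005, Rational(1, 2)))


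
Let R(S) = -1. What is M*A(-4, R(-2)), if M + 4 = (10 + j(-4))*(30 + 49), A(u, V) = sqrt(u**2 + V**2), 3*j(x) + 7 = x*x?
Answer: 1023*sqrt(17) ≈ 4217.9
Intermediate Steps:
j(x) = -7/3 + x**2/3 (j(x) = -7/3 + (x*x)/3 = -7/3 + x**2/3)
A(u, V) = sqrt(V**2 + u**2)
M = 1023 (M = -4 + (10 + (-7/3 + (1/3)*(-4)**2))*(30 + 49) = -4 + (10 + (-7/3 + (1/3)*16))*79 = -4 + (10 + (-7/3 + 16/3))*79 = -4 + (10 + 3)*79 = -4 + 13*79 = -4 + 1027 = 1023)
M*A(-4, R(-2)) = 1023*sqrt((-1)**2 + (-4)**2) = 1023*sqrt(1 + 16) = 1023*sqrt(17)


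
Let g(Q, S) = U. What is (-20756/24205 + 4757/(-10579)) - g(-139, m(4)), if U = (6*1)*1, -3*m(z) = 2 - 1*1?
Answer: -26353649/3606545 ≈ -7.3072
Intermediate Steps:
m(z) = -⅓ (m(z) = -(2 - 1*1)/3 = -(2 - 1)/3 = -⅓*1 = -⅓)
U = 6 (U = 6*1 = 6)
g(Q, S) = 6
(-20756/24205 + 4757/(-10579)) - g(-139, m(4)) = (-20756/24205 + 4757/(-10579)) - 1*6 = (-20756*1/24205 + 4757*(-1/10579)) - 6 = (-20756/24205 - 67/149) - 6 = -4714379/3606545 - 6 = -26353649/3606545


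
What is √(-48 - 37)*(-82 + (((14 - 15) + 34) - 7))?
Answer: -56*I*√85 ≈ -516.29*I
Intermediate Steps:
√(-48 - 37)*(-82 + (((14 - 15) + 34) - 7)) = √(-85)*(-82 + ((-1 + 34) - 7)) = (I*√85)*(-82 + (33 - 7)) = (I*√85)*(-82 + 26) = (I*√85)*(-56) = -56*I*√85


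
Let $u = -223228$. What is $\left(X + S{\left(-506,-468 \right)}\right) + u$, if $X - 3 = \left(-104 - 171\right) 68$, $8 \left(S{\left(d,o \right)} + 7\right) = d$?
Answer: $- \frac{967981}{4} \approx -2.42 \cdot 10^{5}$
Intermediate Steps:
$S{\left(d,o \right)} = -7 + \frac{d}{8}$
$X = -18697$ ($X = 3 + \left(-104 - 171\right) 68 = 3 - 18700 = -18697$)
$\left(X + S{\left(-506,-468 \right)}\right) + u = \left(-18697 + \left(-7 + \frac{1}{8} \left(-506\right)\right)\right) - 223228 = \left(-18697 - \frac{281}{4}\right) - 223228 = - \frac{75069}{4} - 223228 = - \frac{967981}{4}$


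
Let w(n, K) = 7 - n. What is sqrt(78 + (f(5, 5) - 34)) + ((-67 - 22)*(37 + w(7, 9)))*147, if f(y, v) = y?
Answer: -484064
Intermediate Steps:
sqrt(78 + (f(5, 5) - 34)) + ((-67 - 22)*(37 + w(7, 9)))*147 = sqrt(78 + (5 - 34)) + ((-67 - 22)*(37 + (7 - 1*7)))*147 = sqrt(78 - 29) - 89*(37 + (7 - 7))*147 = sqrt(49) - 89*(37 + 0)*147 = 7 - 89*37*147 = 7 - 3293*147 = 7 - 484071 = -484064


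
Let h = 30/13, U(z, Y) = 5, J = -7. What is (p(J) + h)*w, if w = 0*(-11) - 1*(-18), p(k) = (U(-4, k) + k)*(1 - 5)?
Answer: 2412/13 ≈ 185.54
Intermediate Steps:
p(k) = -20 - 4*k (p(k) = (5 + k)*(1 - 5) = (5 + k)*(-4) = -20 - 4*k)
w = 18 (w = 0 + 18 = 18)
h = 30/13 (h = 30*(1/13) = 30/13 ≈ 2.3077)
(p(J) + h)*w = ((-20 - 4*(-7)) + 30/13)*18 = ((-20 + 28) + 30/13)*18 = (8 + 30/13)*18 = (134/13)*18 = 2412/13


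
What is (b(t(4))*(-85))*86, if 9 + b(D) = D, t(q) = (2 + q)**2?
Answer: -197370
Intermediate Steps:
b(D) = -9 + D
(b(t(4))*(-85))*86 = ((-9 + (2 + 4)**2)*(-85))*86 = ((-9 + 6**2)*(-85))*86 = ((-9 + 36)*(-85))*86 = (27*(-85))*86 = -2295*86 = -197370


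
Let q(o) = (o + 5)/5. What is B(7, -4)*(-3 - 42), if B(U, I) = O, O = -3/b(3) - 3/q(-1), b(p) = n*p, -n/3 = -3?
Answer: 695/4 ≈ 173.75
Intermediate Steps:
n = 9 (n = -3*(-3) = 9)
b(p) = 9*p
q(o) = 1 + o/5 (q(o) = (5 + o)*(⅕) = 1 + o/5)
O = -139/36 (O = -3/(9*3) - 3/(1 + (⅕)*(-1)) = -3/27 - 3/(1 - ⅕) = -3*1/27 - 3/⅘ = -⅑ - 3*5/4 = -⅑ - 15/4 = -139/36 ≈ -3.8611)
B(U, I) = -139/36
B(7, -4)*(-3 - 42) = -139*(-3 - 42)/36 = -139/36*(-45) = 695/4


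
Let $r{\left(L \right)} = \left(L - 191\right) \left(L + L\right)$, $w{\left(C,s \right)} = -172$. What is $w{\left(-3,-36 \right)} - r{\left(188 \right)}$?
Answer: $956$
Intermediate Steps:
$r{\left(L \right)} = 2 L \left(-191 + L\right)$ ($r{\left(L \right)} = \left(-191 + L\right) 2 L = 2 L \left(-191 + L\right)$)
$w{\left(-3,-36 \right)} - r{\left(188 \right)} = -172 - 2 \cdot 188 \left(-191 + 188\right) = -172 - 2 \cdot 188 \left(-3\right) = -172 - -1128 = -172 + 1128 = 956$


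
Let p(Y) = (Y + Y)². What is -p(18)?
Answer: -1296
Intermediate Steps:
p(Y) = 4*Y² (p(Y) = (2*Y)² = 4*Y²)
-p(18) = -4*18² = -4*324 = -1*1296 = -1296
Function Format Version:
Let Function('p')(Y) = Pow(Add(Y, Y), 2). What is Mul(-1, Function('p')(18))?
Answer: -1296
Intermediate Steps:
Function('p')(Y) = Mul(4, Pow(Y, 2)) (Function('p')(Y) = Pow(Mul(2, Y), 2) = Mul(4, Pow(Y, 2)))
Mul(-1, Function('p')(18)) = Mul(-1, Mul(4, Pow(18, 2))) = Mul(-1, Mul(4, 324)) = Mul(-1, 1296) = -1296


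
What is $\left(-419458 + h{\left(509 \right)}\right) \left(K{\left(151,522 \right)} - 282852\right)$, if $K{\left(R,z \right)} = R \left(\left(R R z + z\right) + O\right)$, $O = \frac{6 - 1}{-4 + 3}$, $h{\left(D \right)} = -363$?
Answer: $-754424901740977$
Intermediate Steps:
$O = -5$ ($O = \frac{5}{-1} = 5 \left(-1\right) = -5$)
$K{\left(R,z \right)} = R \left(-5 + z + z R^{2}\right)$ ($K{\left(R,z \right)} = R \left(\left(R R z + z\right) - 5\right) = R \left(\left(R^{2} z + z\right) - 5\right) = R \left(\left(z R^{2} + z\right) - 5\right) = R \left(\left(z + z R^{2}\right) - 5\right) = R \left(-5 + z + z R^{2}\right)$)
$\left(-419458 + h{\left(509 \right)}\right) \left(K{\left(151,522 \right)} - 282852\right) = \left(-419458 - 363\right) \left(151 \left(-5 + 522 + 522 \cdot 151^{2}\right) - 282852\right) = - 419821 \left(151 \left(-5 + 522 + 522 \cdot 22801\right) - 282852\right) = - 419821 \left(151 \left(-5 + 522 + 11902122\right) - 282852\right) = - 419821 \left(151 \cdot 11902639 - 282852\right) = - 419821 \left(1797298489 - 282852\right) = \left(-419821\right) 1797015637 = -754424901740977$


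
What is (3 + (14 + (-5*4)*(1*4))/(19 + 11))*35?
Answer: 28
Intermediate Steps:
(3 + (14 + (-5*4)*(1*4))/(19 + 11))*35 = (3 + (14 - 20*4)/30)*35 = (3 + (14 - 80)*(1/30))*35 = (3 - 66*1/30)*35 = (3 - 11/5)*35 = (⅘)*35 = 28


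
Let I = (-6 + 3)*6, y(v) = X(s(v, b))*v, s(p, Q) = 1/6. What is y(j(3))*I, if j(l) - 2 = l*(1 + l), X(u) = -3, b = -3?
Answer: 756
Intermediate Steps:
s(p, Q) = 1/6
j(l) = 2 + l*(1 + l)
y(v) = -3*v
I = -18 (I = -3*6 = -18)
y(j(3))*I = -3*(2 + 3 + 3**2)*(-18) = -3*(2 + 3 + 9)*(-18) = -3*14*(-18) = -42*(-18) = 756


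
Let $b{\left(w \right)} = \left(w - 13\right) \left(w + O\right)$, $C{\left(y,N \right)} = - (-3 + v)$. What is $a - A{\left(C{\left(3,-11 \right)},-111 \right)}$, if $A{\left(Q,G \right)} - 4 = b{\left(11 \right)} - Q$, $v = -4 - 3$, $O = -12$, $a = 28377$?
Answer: $28381$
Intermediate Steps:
$v = -7$
$C{\left(y,N \right)} = 10$ ($C{\left(y,N \right)} = - (-3 - 7) = \left(-1\right) \left(-10\right) = 10$)
$b{\left(w \right)} = \left(-13 + w\right) \left(-12 + w\right)$ ($b{\left(w \right)} = \left(w - 13\right) \left(w - 12\right) = \left(-13 + w\right) \left(-12 + w\right)$)
$A{\left(Q,G \right)} = 6 - Q$ ($A{\left(Q,G \right)} = 4 - \left(-2 + Q\right) = 6 - Q$)
$a - A{\left(C{\left(3,-11 \right)},-111 \right)} = 28377 - \left(6 - 10\right) = 28377 - -4 = 28377 + 4 = 28381$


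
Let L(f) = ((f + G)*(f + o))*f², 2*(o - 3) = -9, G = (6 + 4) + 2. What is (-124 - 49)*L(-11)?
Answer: 523325/2 ≈ 2.6166e+5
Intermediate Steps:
G = 12 (G = 10 + 2 = 12)
o = -3/2 (o = 3 + (½)*(-9) = 3 - 9/2 = -3/2 ≈ -1.5000)
L(f) = f²*(12 + f)*(-3/2 + f) (L(f) = ((f + 12)*(f - 3/2))*f² = ((12 + f)*(-3/2 + f))*f² = f²*(12 + f)*(-3/2 + f))
(-124 - 49)*L(-11) = (-124 - 49)*((-11)²*(-18 + (-11)² + (21/2)*(-11))) = -20933*(-18 + 121 - 231/2) = -20933*(-25)/2 = -173*(-3025/2) = 523325/2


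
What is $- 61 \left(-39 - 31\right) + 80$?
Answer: $4350$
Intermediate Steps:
$- 61 \left(-39 - 31\right) + 80 = \left(-61\right) \left(-70\right) + 80 = 4270 + 80 = 4350$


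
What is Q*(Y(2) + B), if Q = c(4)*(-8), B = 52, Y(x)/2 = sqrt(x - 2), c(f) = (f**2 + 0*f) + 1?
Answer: -7072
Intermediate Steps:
c(f) = 1 + f**2 (c(f) = (f**2 + 0) + 1 = f**2 + 1 = 1 + f**2)
Y(x) = 2*sqrt(-2 + x) (Y(x) = 2*sqrt(x - 2) = 2*sqrt(-2 + x))
Q = -136 (Q = (1 + 4**2)*(-8) = (1 + 16)*(-8) = 17*(-8) = -136)
Q*(Y(2) + B) = -136*(2*sqrt(-2 + 2) + 52) = -136*(2*sqrt(0) + 52) = -136*(2*0 + 52) = -136*(0 + 52) = -136*52 = -7072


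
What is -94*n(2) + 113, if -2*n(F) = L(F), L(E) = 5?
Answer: 348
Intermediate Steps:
n(F) = -5/2 (n(F) = -½*5 = -5/2)
-94*n(2) + 113 = -94*(-5/2) + 113 = 235 + 113 = 348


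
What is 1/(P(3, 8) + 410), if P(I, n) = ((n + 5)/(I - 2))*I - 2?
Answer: 1/447 ≈ 0.0022371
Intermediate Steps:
P(I, n) = -2 + I*(5 + n)/(-2 + I) (P(I, n) = ((5 + n)/(-2 + I))*I - 2 = I*(5 + n)/(-2 + I) - 2 = -2 + I*(5 + n)/(-2 + I))
1/(P(3, 8) + 410) = 1/((4 + 3*3 + 3*8)/(-2 + 3) + 410) = 1/((4 + 9 + 24)/1 + 410) = 1/(1*37 + 410) = 1/(37 + 410) = 1/447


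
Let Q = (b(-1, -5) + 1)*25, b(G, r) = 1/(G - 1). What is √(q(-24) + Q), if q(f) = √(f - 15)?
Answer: √(50 + 4*I*√39)/2 ≈ 3.6382 + 0.85825*I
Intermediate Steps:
q(f) = √(-15 + f)
b(G, r) = 1/(-1 + G)
Q = 25/2 (Q = (1/(-1 - 1) + 1)*25 = (1/(-2) + 1)*25 = (-½ + 1)*25 = (½)*25 = 25/2 ≈ 12.500)
√(q(-24) + Q) = √(√(-15 - 24) + 25/2) = √(√(-39) + 25/2) = √(I*√39 + 25/2) = √(25/2 + I*√39)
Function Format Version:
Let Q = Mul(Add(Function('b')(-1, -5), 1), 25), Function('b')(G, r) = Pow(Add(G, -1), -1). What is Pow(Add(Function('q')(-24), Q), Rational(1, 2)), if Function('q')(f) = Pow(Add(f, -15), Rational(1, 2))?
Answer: Mul(Rational(1, 2), Pow(Add(50, Mul(4, I, Pow(39, Rational(1, 2)))), Rational(1, 2))) ≈ Add(3.6382, Mul(0.85825, I))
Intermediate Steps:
Function('q')(f) = Pow(Add(-15, f), Rational(1, 2))
Function('b')(G, r) = Pow(Add(-1, G), -1)
Q = Rational(25, 2) (Q = Mul(Add(Pow(Add(-1, -1), -1), 1), 25) = Mul(Add(Pow(-2, -1), 1), 25) = Mul(Add(Rational(-1, 2), 1), 25) = Mul(Rational(1, 2), 25) = Rational(25, 2) ≈ 12.500)
Pow(Add(Function('q')(-24), Q), Rational(1, 2)) = Pow(Add(Pow(Add(-15, -24), Rational(1, 2)), Rational(25, 2)), Rational(1, 2)) = Pow(Add(Pow(-39, Rational(1, 2)), Rational(25, 2)), Rational(1, 2)) = Pow(Add(Mul(I, Pow(39, Rational(1, 2))), Rational(25, 2)), Rational(1, 2)) = Pow(Add(Rational(25, 2), Mul(I, Pow(39, Rational(1, 2)))), Rational(1, 2))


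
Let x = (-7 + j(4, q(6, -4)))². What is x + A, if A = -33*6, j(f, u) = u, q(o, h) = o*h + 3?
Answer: 586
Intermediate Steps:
q(o, h) = 3 + h*o (q(o, h) = h*o + 3 = 3 + h*o)
A = -198
x = 784 (x = (-7 + (3 - 4*6))² = (-7 + (3 - 24))² = (-7 - 21)² = (-28)² = 784)
x + A = 784 - 198 = 586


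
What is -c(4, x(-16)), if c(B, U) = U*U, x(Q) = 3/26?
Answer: -9/676 ≈ -0.013314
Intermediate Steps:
x(Q) = 3/26 (x(Q) = 3*(1/26) = 3/26)
c(B, U) = U²
-c(4, x(-16)) = -(3/26)² = -1*9/676 = -9/676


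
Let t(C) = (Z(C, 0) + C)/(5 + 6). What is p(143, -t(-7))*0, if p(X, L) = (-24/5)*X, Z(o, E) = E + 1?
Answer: 0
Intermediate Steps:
Z(o, E) = 1 + E
t(C) = 1/11 + C/11 (t(C) = ((1 + 0) + C)/(5 + 6) = (1 + C)/11 = (1 + C)*(1/11) = 1/11 + C/11)
p(X, L) = -24*X/5 (p(X, L) = (-24*⅕)*X = -24*X/5)
p(143, -t(-7))*0 = -24/5*143*0 = -3432/5*0 = 0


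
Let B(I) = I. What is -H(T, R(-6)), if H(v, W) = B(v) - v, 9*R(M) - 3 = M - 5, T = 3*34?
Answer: 0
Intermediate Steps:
T = 102
R(M) = -2/9 + M/9 (R(M) = ⅓ + (M - 5)/9 = ⅓ + (-5 + M)/9 = ⅓ + (-5/9 + M/9) = -2/9 + M/9)
H(v, W) = 0 (H(v, W) = v - v = 0)
-H(T, R(-6)) = -1*0 = 0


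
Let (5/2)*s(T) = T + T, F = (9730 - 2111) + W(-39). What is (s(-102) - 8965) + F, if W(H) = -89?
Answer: -7583/5 ≈ -1516.6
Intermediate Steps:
F = 7530 (F = (9730 - 2111) - 89 = 7619 - 89 = 7530)
s(T) = 4*T/5 (s(T) = 2*(T + T)/5 = 2*(2*T)/5 = 4*T/5)
(s(-102) - 8965) + F = ((⅘)*(-102) - 8965) + 7530 = (-408/5 - 8965) + 7530 = -45233/5 + 7530 = -7583/5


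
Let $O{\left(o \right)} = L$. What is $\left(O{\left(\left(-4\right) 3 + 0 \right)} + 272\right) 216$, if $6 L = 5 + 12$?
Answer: $59364$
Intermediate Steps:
$L = \frac{17}{6}$ ($L = \frac{5 + 12}{6} = \frac{1}{6} \cdot 17 = \frac{17}{6} \approx 2.8333$)
$O{\left(o \right)} = \frac{17}{6}$
$\left(O{\left(\left(-4\right) 3 + 0 \right)} + 272\right) 216 = \left(\frac{17}{6} + 272\right) 216 = \frac{1649}{6} \cdot 216 = 59364$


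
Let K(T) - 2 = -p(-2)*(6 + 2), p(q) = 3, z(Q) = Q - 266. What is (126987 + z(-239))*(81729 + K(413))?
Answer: 10334464774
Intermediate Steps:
z(Q) = -266 + Q
K(T) = -22 (K(T) = 2 - 3*(6 + 2) = 2 - 3*8 = 2 - 1*24 = 2 - 24 = -22)
(126987 + z(-239))*(81729 + K(413)) = (126987 + (-266 - 239))*(81729 - 22) = (126987 - 505)*81707 = 126482*81707 = 10334464774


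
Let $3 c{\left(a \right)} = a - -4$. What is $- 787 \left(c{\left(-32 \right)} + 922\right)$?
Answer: $- \frac{2154806}{3} \approx -7.1827 \cdot 10^{5}$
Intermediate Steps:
$c{\left(a \right)} = \frac{4}{3} + \frac{a}{3}$ ($c{\left(a \right)} = \frac{a - -4}{3} = \frac{a + 4}{3} = \frac{4 + a}{3} = \frac{4}{3} + \frac{a}{3}$)
$- 787 \left(c{\left(-32 \right)} + 922\right) = - 787 \left(\left(\frac{4}{3} + \frac{1}{3} \left(-32\right)\right) + 922\right) = - 787 \left(\left(\frac{4}{3} - \frac{32}{3}\right) + 922\right) = - 787 \left(- \frac{28}{3} + 922\right) = \left(-787\right) \frac{2738}{3} = - \frac{2154806}{3}$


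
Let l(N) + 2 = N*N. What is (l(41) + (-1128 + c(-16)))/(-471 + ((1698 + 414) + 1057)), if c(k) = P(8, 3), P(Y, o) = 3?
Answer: 277/1349 ≈ 0.20534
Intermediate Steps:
c(k) = 3
l(N) = -2 + N² (l(N) = -2 + N*N = -2 + N²)
(l(41) + (-1128 + c(-16)))/(-471 + ((1698 + 414) + 1057)) = ((-2 + 41²) + (-1128 + 3))/(-471 + ((1698 + 414) + 1057)) = ((-2 + 1681) - 1125)/(-471 + (2112 + 1057)) = (1679 - 1125)/(-471 + 3169) = 554/2698 = 554*(1/2698) = 277/1349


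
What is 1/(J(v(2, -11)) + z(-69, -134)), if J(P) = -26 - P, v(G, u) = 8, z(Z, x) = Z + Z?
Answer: -1/172 ≈ -0.0058140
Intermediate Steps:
z(Z, x) = 2*Z
1/(J(v(2, -11)) + z(-69, -134)) = 1/((-26 - 1*8) + 2*(-69)) = 1/((-26 - 8) - 138) = 1/(-34 - 138) = 1/(-172) = -1/172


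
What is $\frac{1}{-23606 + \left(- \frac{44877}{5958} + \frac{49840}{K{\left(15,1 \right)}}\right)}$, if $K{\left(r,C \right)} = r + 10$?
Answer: $- \frac{9930}{214685927} \approx -4.6254 \cdot 10^{-5}$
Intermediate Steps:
$K{\left(r,C \right)} = 10 + r$
$\frac{1}{-23606 + \left(- \frac{44877}{5958} + \frac{49840}{K{\left(15,1 \right)}}\right)} = \frac{1}{-23606 + \left(- \frac{44877}{5958} + \frac{49840}{10 + 15}\right)} = \frac{1}{-23606 + \left(\left(-44877\right) \frac{1}{5958} + \frac{49840}{25}\right)} = \frac{1}{-23606 + \left(- \frac{14959}{1986} + 49840 \cdot \frac{1}{25}\right)} = \frac{1}{-23606 + \left(- \frac{14959}{1986} + \frac{9968}{5}\right)} = \frac{1}{-23606 + \frac{19721653}{9930}} = \frac{1}{- \frac{214685927}{9930}} = - \frac{9930}{214685927}$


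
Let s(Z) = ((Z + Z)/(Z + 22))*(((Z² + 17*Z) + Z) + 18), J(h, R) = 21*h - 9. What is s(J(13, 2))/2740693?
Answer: 1787184/35629009 ≈ 0.050161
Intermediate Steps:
J(h, R) = -9 + 21*h
s(Z) = 2*Z*(18 + Z² + 18*Z)/(22 + Z) (s(Z) = ((2*Z)/(22 + Z))*((Z² + 18*Z) + 18) = (2*Z/(22 + Z))*(18 + Z² + 18*Z) = 2*Z*(18 + Z² + 18*Z)/(22 + Z))
s(J(13, 2))/2740693 = (2*(-9 + 21*13)*(18 + (-9 + 21*13)² + 18*(-9 + 21*13))/(22 + (-9 + 21*13)))/2740693 = (2*(-9 + 273)*(18 + (-9 + 273)² + 18*(-9 + 273))/(22 + (-9 + 273)))*(1/2740693) = (2*264*(18 + 264² + 18*264)/(22 + 264))*(1/2740693) = (2*264*(18 + 69696 + 4752)/286)*(1/2740693) = (2*264*(1/286)*74466)*(1/2740693) = (1787184/13)*(1/2740693) = 1787184/35629009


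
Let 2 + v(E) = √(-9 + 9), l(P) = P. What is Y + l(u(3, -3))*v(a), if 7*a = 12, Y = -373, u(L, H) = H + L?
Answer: -373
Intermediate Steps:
a = 12/7 (a = (⅐)*12 = 12/7 ≈ 1.7143)
v(E) = -2 (v(E) = -2 + √(-9 + 9) = -2 + √0 = -2 + 0 = -2)
Y + l(u(3, -3))*v(a) = -373 + (-3 + 3)*(-2) = -373 + 0*(-2) = -373 + 0 = -373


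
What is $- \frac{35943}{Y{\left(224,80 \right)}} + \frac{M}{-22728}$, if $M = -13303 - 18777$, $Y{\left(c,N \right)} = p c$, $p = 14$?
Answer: $- \frac{89538703}{8909376} \approx -10.05$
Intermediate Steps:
$Y{\left(c,N \right)} = 14 c$
$M = -32080$
$- \frac{35943}{Y{\left(224,80 \right)}} + \frac{M}{-22728} = - \frac{35943}{14 \cdot 224} - \frac{32080}{-22728} = - \frac{35943}{3136} - - \frac{4010}{2841} = \left(-35943\right) \frac{1}{3136} + \frac{4010}{2841} = - \frac{35943}{3136} + \frac{4010}{2841} = - \frac{89538703}{8909376}$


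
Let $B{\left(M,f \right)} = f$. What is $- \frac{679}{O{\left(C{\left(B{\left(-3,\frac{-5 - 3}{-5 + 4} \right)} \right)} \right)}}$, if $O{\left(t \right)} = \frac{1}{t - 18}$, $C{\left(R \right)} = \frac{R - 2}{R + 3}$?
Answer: $\frac{130368}{11} \approx 11852.0$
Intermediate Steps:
$C{\left(R \right)} = \frac{-2 + R}{3 + R}$
$O{\left(t \right)} = \frac{1}{-18 + t}$
$- \frac{679}{O{\left(C{\left(B{\left(-3,\frac{-5 - 3}{-5 + 4} \right)} \right)} \right)}} = - \frac{679}{\frac{1}{-18 + \frac{-2 + \frac{-5 - 3}{-5 + 4}}{3 + \frac{-5 - 3}{-5 + 4}}}} = - \frac{679}{\frac{1}{-18 + \frac{-2 - \frac{8}{-1}}{3 - \frac{8}{-1}}}} = - \frac{679}{\frac{1}{-18 + \frac{-2 - -8}{3 - -8}}} = - \frac{679}{\frac{1}{-18 + \frac{-2 + 8}{3 + 8}}} = - \frac{679}{\frac{1}{-18 + \frac{1}{11} \cdot 6}} = - \frac{679}{\frac{1}{-18 + \frac{6}{11}}} = - \frac{679}{\frac{1}{- \frac{192}{11}}} = - \frac{679}{- \frac{11}{192}} = \left(-679\right) \left(- \frac{192}{11}\right) = \frac{130368}{11}$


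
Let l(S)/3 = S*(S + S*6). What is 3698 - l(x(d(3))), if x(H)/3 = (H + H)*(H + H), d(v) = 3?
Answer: -241246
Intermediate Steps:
x(H) = 12*H² (x(H) = 3*((H + H)*(H + H)) = 3*((2*H)*(2*H)) = 3*(4*H²) = 12*H²)
l(S) = 21*S² (l(S) = 3*(S*(S + S*6)) = 3*(S*(S + 6*S)) = 3*(S*(7*S)) = 3*(7*S²) = 21*S²)
3698 - l(x(d(3))) = 3698 - 21*(12*3²)² = 3698 - 21*(12*9)² = 3698 - 21*108² = 3698 - 21*11664 = 3698 - 1*244944 = 3698 - 244944 = -241246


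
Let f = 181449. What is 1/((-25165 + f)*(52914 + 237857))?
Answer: 1/45442854964 ≈ 2.2006e-11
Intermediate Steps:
1/((-25165 + f)*(52914 + 237857)) = 1/((-25165 + 181449)*(52914 + 237857)) = 1/(156284*290771) = 1/45442854964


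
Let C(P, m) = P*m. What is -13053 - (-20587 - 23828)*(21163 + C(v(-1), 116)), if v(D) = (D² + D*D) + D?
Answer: 945093732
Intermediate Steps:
v(D) = D + 2*D² (v(D) = (D² + D²) + D = 2*D² + D = D + 2*D²)
-13053 - (-20587 - 23828)*(21163 + C(v(-1), 116)) = -13053 - (-20587 - 23828)*(21163 - (1 + 2*(-1))*116) = -13053 - (-44415)*(21163 - (1 - 2)*116) = -13053 - (-44415)*(21163 - 1*(-1)*116) = -13053 - (-44415)*(21163 + 1*116) = -13053 - (-44415)*(21163 + 116) = -13053 - (-44415)*21279 = -13053 - 1*(-945106785) = -13053 + 945106785 = 945093732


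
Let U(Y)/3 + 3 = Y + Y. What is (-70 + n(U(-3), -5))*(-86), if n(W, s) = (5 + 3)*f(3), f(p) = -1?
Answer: 6708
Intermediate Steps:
U(Y) = -9 + 6*Y (U(Y) = -9 + 3*(Y + Y) = -9 + 3*(2*Y) = -9 + 6*Y)
n(W, s) = -8 (n(W, s) = (5 + 3)*(-1) = 8*(-1) = -8)
(-70 + n(U(-3), -5))*(-86) = (-70 - 8)*(-86) = -78*(-86) = 6708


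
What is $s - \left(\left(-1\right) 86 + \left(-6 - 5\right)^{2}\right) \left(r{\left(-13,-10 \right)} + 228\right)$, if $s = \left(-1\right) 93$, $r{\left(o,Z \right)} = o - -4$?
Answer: $-7758$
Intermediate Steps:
$r{\left(o,Z \right)} = 4 + o$ ($r{\left(o,Z \right)} = o + 4 = 4 + o$)
$s = -93$
$s - \left(\left(-1\right) 86 + \left(-6 - 5\right)^{2}\right) \left(r{\left(-13,-10 \right)} + 228\right) = -93 - \left(\left(-1\right) 86 + \left(-6 - 5\right)^{2}\right) \left(\left(4 - 13\right) + 228\right) = -93 - \left(-86 + \left(-11\right)^{2}\right) \left(-9 + 228\right) = -93 - \left(-86 + 121\right) 219 = -93 - 35 \cdot 219 = -93 - 7665 = -7758$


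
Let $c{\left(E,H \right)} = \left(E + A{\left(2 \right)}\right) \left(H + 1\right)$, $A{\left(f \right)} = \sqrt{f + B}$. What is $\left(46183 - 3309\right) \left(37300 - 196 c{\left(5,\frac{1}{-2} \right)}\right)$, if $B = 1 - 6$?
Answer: $1578191940 - 4201652 i \sqrt{3} \approx 1.5782 \cdot 10^{9} - 7.2775 \cdot 10^{6} i$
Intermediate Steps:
$B = -5$ ($B = 1 - 6 = -5$)
$A{\left(f \right)} = \sqrt{-5 + f}$ ($A{\left(f \right)} = \sqrt{f - 5} = \sqrt{-5 + f}$)
$c{\left(E,H \right)} = \left(1 + H\right) \left(E + i \sqrt{3}\right)$ ($c{\left(E,H \right)} = \left(E + \sqrt{-5 + 2}\right) \left(H + 1\right) = \left(E + \sqrt{-3}\right) \left(1 + H\right) = \left(E + i \sqrt{3}\right) \left(1 + H\right) = \left(1 + H\right) \left(E + i \sqrt{3}\right)$)
$\left(46183 - 3309\right) \left(37300 - 196 c{\left(5,\frac{1}{-2} \right)}\right) = \left(46183 - 3309\right) \left(37300 - 196 \left(5 + i \sqrt{3} + \frac{5}{-2} + \frac{i \sqrt{3}}{-2}\right)\right) = 42874 \left(37300 - 196 \left(5 + i \sqrt{3} + 5 \left(- \frac{1}{2}\right) + i \left(- \frac{1}{2}\right) \sqrt{3}\right)\right) = 42874 \left(37300 - 196 \left(5 + i \sqrt{3} - \frac{5}{2} - \frac{i \sqrt{3}}{2}\right)\right) = 42874 \left(37300 - 196 \left(\frac{5}{2} + \frac{i \sqrt{3}}{2}\right)\right) = 42874 \left(37300 - \left(490 + 98 i \sqrt{3}\right)\right) = 42874 \left(36810 - 98 i \sqrt{3}\right) = 1578191940 - 4201652 i \sqrt{3}$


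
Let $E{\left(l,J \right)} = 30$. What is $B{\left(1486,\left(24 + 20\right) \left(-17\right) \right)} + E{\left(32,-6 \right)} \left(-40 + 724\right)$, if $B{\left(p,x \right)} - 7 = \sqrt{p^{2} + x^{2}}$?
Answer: $20527 + 10 \sqrt{27677} \approx 22191.0$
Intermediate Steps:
$B{\left(p,x \right)} = 7 + \sqrt{p^{2} + x^{2}}$
$B{\left(1486,\left(24 + 20\right) \left(-17\right) \right)} + E{\left(32,-6 \right)} \left(-40 + 724\right) = \left(7 + \sqrt{1486^{2} + \left(\left(24 + 20\right) \left(-17\right)\right)^{2}}\right) + 30 \left(-40 + 724\right) = \left(7 + \sqrt{2208196 + \left(44 \left(-17\right)\right)^{2}}\right) + 30 \cdot 684 = \left(7 + \sqrt{2208196 + \left(-748\right)^{2}}\right) + 20520 = \left(7 + \sqrt{2208196 + 559504}\right) + 20520 = \left(7 + \sqrt{2767700}\right) + 20520 = \left(7 + 10 \sqrt{27677}\right) + 20520 = 20527 + 10 \sqrt{27677}$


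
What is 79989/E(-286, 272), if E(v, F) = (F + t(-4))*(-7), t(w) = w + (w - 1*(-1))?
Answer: -11427/265 ≈ -43.121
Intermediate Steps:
t(w) = 1 + 2*w (t(w) = w + (w + 1) = w + (1 + w) = 1 + 2*w)
E(v, F) = 49 - 7*F (E(v, F) = (F + (1 + 2*(-4)))*(-7) = (F + (1 - 8))*(-7) = (F - 7)*(-7) = (-7 + F)*(-7) = 49 - 7*F)
79989/E(-286, 272) = 79989/(49 - 7*272) = 79989/(49 - 1904) = 79989/(-1855) = 79989*(-1/1855) = -11427/265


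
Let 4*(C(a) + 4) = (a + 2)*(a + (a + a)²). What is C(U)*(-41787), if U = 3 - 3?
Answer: 167148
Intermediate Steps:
U = 0
C(a) = -4 + (2 + a)*(a + 4*a²)/4 (C(a) = -4 + ((a + 2)*(a + (a + a)²))/4 = -4 + ((2 + a)*(a + (2*a)²))/4 = -4 + ((2 + a)*(a + 4*a²))/4 = -4 + (2 + a)*(a + 4*a²)/4)
C(U)*(-41787) = (-4 + 0³ + (½)*0 + (9/4)*0²)*(-41787) = (-4 + 0 + 0 + (9/4)*0)*(-41787) = (-4 + 0 + 0 + 0)*(-41787) = -4*(-41787) = 167148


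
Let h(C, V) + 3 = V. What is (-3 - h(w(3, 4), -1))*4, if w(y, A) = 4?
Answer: 4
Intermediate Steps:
h(C, V) = -3 + V
(-3 - h(w(3, 4), -1))*4 = (-3 - (-3 - 1))*4 = (-3 - 1*(-4))*4 = (-3 + 4)*4 = 1*4 = 4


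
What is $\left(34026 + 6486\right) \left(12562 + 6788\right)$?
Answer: $783907200$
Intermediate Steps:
$\left(34026 + 6486\right) \left(12562 + 6788\right) = 40512 \cdot 19350 = 783907200$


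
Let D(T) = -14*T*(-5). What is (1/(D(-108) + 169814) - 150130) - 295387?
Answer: -72286915317/162254 ≈ -4.4552e+5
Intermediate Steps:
D(T) = 70*T (D(T) = -14*T*(-5) = 70*T)
(1/(D(-108) + 169814) - 150130) - 295387 = (1/(70*(-108) + 169814) - 150130) - 295387 = (1/(-7560 + 169814) - 150130) - 295387 = (1/162254 - 150130) - 295387 = -24359193019/162254 - 295387 = -72286915317/162254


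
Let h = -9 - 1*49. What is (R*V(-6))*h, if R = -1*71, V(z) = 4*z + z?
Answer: -123540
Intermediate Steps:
V(z) = 5*z
R = -71
h = -58 (h = -9 - 49 = -58)
(R*V(-6))*h = -355*(-6)*(-58) = -71*(-30)*(-58) = 2130*(-58) = -123540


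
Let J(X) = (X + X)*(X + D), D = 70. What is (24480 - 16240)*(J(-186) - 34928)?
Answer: 67765760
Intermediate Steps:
J(X) = 2*X*(70 + X) (J(X) = (X + X)*(X + 70) = (2*X)*(70 + X) = 2*X*(70 + X))
(24480 - 16240)*(J(-186) - 34928) = (24480 - 16240)*(2*(-186)*(70 - 186) - 34928) = 8240*(2*(-186)*(-116) - 34928) = 8240*(43152 - 34928) = 8240*8224 = 67765760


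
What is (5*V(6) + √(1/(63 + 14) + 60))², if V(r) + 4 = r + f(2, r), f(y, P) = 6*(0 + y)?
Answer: (5390 + √355817)²/5929 ≈ 6044.6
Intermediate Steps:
f(y, P) = 6*y
V(r) = 8 + r (V(r) = -4 + (r + 6*2) = -4 + (r + 12) = -4 + (12 + r) = 8 + r)
(5*V(6) + √(1/(63 + 14) + 60))² = (5*(8 + 6) + √(1/(63 + 14) + 60))² = (5*14 + √(1/77 + 60))² = (70 + √(1/77 + 60))² = (70 + √(4621/77))² = (70 + √355817/77)²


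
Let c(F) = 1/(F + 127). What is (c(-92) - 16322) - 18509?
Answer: -1219084/35 ≈ -34831.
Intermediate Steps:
c(F) = 1/(127 + F)
(c(-92) - 16322) - 18509 = (1/(127 - 92) - 16322) - 18509 = (1/35 - 16322) - 18509 = -571269/35 - 18509 = -1219084/35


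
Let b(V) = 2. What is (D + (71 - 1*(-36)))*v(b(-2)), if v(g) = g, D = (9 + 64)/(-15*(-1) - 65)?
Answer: 5277/25 ≈ 211.08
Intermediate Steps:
D = -73/50 (D = 73/(15 - 65) = 73/(-50) = 73*(-1/50) = -73/50 ≈ -1.4600)
(D + (71 - 1*(-36)))*v(b(-2)) = (-73/50 + (71 - 1*(-36)))*2 = (-73/50 + (71 + 36))*2 = (-73/50 + 107)*2 = (5277/50)*2 = 5277/25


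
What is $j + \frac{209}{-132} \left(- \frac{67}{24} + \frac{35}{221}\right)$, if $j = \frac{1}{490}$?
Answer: $\frac{65048209}{15593760} \approx 4.1714$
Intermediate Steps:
$j = \frac{1}{490} \approx 0.0020408$
$j + \frac{209}{-132} \left(- \frac{67}{24} + \frac{35}{221}\right) = \frac{1}{490} + \frac{209}{-132} \left(- \frac{67}{24} + \frac{35}{221}\right) = \frac{1}{490} + 209 \left(- \frac{1}{132}\right) \left(\left(-67\right) \frac{1}{24} + 35 \cdot \frac{1}{221}\right) = \frac{1}{490} - \frac{19 \left(- \frac{67}{24} + \frac{35}{221}\right)}{12} = \frac{1}{490} - - \frac{265373}{63648} = \frac{1}{490} + \frac{265373}{63648} = \frac{65048209}{15593760}$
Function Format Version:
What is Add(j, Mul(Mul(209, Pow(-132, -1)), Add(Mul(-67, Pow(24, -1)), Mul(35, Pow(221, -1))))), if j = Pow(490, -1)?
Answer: Rational(65048209, 15593760) ≈ 4.1714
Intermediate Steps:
j = Rational(1, 490) ≈ 0.0020408
Add(j, Mul(Mul(209, Pow(-132, -1)), Add(Mul(-67, Pow(24, -1)), Mul(35, Pow(221, -1))))) = Add(Rational(1, 490), Mul(Mul(209, Pow(-132, -1)), Add(Mul(-67, Pow(24, -1)), Mul(35, Pow(221, -1))))) = Add(Rational(1, 490), Mul(Mul(209, Rational(-1, 132)), Add(Mul(-67, Rational(1, 24)), Mul(35, Rational(1, 221))))) = Add(Rational(1, 490), Mul(Rational(-19, 12), Add(Rational(-67, 24), Rational(35, 221)))) = Add(Rational(1, 490), Mul(Rational(-19, 12), Rational(-13967, 5304))) = Add(Rational(1, 490), Rational(265373, 63648)) = Rational(65048209, 15593760)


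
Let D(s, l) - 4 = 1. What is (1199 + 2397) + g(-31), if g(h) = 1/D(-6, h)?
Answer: 17981/5 ≈ 3596.2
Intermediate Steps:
D(s, l) = 5 (D(s, l) = 4 + 1 = 5)
g(h) = 1/5
(1199 + 2397) + g(-31) = (1199 + 2397) + 1/5 = 3596 + 1/5 = 17981/5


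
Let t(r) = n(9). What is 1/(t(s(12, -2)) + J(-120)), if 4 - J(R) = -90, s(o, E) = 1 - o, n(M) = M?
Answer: 1/103 ≈ 0.0097087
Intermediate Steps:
J(R) = 94 (J(R) = 4 - 1*(-90) = 4 + 90 = 94)
t(r) = 9
1/(t(s(12, -2)) + J(-120)) = 1/(9 + 94) = 1/103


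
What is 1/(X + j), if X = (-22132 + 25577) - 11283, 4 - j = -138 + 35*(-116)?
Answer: -1/3636 ≈ -0.00027503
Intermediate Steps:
j = 4202 (j = 4 - (-138 + 35*(-116)) = 4 - (-138 - 4060) = 4 - 1*(-4198) = 4 + 4198 = 4202)
X = -7838 (X = 3445 - 11283 = -7838)
1/(X + j) = 1/(-7838 + 4202) = 1/(-3636) = -1/3636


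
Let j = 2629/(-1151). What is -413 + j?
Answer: -477992/1151 ≈ -415.28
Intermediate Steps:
j = -2629/1151 (j = 2629*(-1/1151) = -2629/1151 ≈ -2.2841)
-413 + j = -413 - 2629/1151 = -477992/1151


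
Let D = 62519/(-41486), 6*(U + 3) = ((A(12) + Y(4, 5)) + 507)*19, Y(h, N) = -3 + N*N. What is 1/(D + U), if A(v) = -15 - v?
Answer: 124458/197285803 ≈ 0.00063085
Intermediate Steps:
Y(h, N) = -3 + N²
U = 4760/3 (U = -3 + ((((-15 - 1*12) + (-3 + 5²)) + 507)*19)/6 = -3 + ((((-15 - 12) + (-3 + 25)) + 507)*19)/6 = -3 + (((-27 + 22) + 507)*19)/6 = -3 + ((-5 + 507)*19)/6 = -3 + (502*19)/6 = -3 + (⅙)*9538 = -3 + 4769/3 = 4760/3 ≈ 1586.7)
D = -62519/41486 (D = 62519*(-1/41486) = -62519/41486 ≈ -1.5070)
1/(D + U) = 1/(-62519/41486 + 4760/3) = 1/(197285803/124458) = 124458/197285803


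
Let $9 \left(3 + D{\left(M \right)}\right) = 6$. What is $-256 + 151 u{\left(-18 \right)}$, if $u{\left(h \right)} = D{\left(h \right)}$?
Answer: $- \frac{1825}{3} \approx -608.33$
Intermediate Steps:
$D{\left(M \right)} = - \frac{7}{3}$ ($D{\left(M \right)} = -3 + \frac{1}{9} \cdot 6 = -3 + \frac{2}{3} = - \frac{7}{3}$)
$u{\left(h \right)} = - \frac{7}{3}$
$-256 + 151 u{\left(-18 \right)} = -256 + 151 \left(- \frac{7}{3}\right) = -256 - \frac{1057}{3} = - \frac{1825}{3}$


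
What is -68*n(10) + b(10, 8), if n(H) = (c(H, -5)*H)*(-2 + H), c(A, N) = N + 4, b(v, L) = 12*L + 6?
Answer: 5542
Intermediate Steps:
b(v, L) = 6 + 12*L
c(A, N) = 4 + N
n(H) = -H*(-2 + H) (n(H) = ((4 - 5)*H)*(-2 + H) = (-H)*(-2 + H) = -H*(-2 + H))
-68*n(10) + b(10, 8) = -680*(2 - 1*10) + (6 + 12*8) = -680*(2 - 10) + (6 + 96) = -680*(-8) + 102 = -68*(-80) + 102 = 5440 + 102 = 5542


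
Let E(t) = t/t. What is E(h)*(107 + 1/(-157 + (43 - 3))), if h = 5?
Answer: 12518/117 ≈ 106.99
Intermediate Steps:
E(t) = 1
E(h)*(107 + 1/(-157 + (43 - 3))) = 1*(107 + 1/(-157 + (43 - 3))) = 1*(107 + 1/(-157 + 40)) = 1*(107 + 1/(-117)) = 1*(107 - 1/117) = 1*(12518/117) = 12518/117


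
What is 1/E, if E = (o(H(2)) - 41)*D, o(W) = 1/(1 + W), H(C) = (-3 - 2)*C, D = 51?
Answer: -3/6290 ≈ -0.00047695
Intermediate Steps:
H(C) = -5*C
E = -6290/3 (E = (1/(1 - 5*2) - 41)*51 = (1/(1 - 10) - 41)*51 = (1/(-9) - 41)*51 = (-⅑ - 41)*51 = -370/9*51 = -6290/3 ≈ -2096.7)
1/E = 1/(-6290/3) = -3/6290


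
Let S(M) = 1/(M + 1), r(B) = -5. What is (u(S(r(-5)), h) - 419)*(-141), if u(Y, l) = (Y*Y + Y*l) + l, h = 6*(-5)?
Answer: 995883/16 ≈ 62243.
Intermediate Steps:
h = -30
S(M) = 1/(1 + M)
u(Y, l) = l + Y**2 + Y*l (u(Y, l) = (Y**2 + Y*l) + l = l + Y**2 + Y*l)
(u(S(r(-5)), h) - 419)*(-141) = ((-30 + (1/(1 - 5))**2 - 30/(1 - 5)) - 419)*(-141) = ((-30 + (1/(-4))**2 - 30/(-4)) - 419)*(-141) = ((-30 + (-1/4)**2 - 1/4*(-30)) - 419)*(-141) = ((-30 + 1/16 + 15/2) - 419)*(-141) = (-359/16 - 419)*(-141) = -7063/16*(-141) = 995883/16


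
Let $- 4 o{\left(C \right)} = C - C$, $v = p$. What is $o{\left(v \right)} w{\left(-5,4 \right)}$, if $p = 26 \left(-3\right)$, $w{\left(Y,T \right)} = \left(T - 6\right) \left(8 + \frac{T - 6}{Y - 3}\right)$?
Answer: $0$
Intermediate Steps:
$w{\left(Y,T \right)} = \left(-6 + T\right) \left(8 + \frac{-6 + T}{-3 + Y}\right)$
$p = -78$
$v = -78$
$o{\left(C \right)} = 0$ ($o{\left(C \right)} = - \frac{C - C}{4} = \left(- \frac{1}{4}\right) 0 = 0$)
$o{\left(v \right)} w{\left(-5,4 \right)} = 0 \frac{180 + 4^{2} - -240 - 144 + 8 \cdot 4 \left(-5\right)}{-3 - 5} = 0 \frac{180 + 16 + 240 - 144 - 160}{-8} = 0 \left(\left(- \frac{1}{8}\right) 132\right) = 0 \left(- \frac{33}{2}\right) = 0$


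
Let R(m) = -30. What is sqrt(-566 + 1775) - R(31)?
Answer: 30 + sqrt(1209) ≈ 64.771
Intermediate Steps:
sqrt(-566 + 1775) - R(31) = sqrt(-566 + 1775) - 1*(-30) = sqrt(1209) + 30 = 30 + sqrt(1209)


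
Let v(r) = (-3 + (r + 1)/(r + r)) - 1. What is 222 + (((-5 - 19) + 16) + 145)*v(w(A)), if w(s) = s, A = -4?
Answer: -2197/8 ≈ -274.63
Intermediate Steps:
v(r) = -4 + (1 + r)/(2*r) (v(r) = (-3 + (1 + r)/((2*r))) - 1 = (-3 + (1 + r)*(1/(2*r))) - 1 = (-3 + (1 + r)/(2*r)) - 1 = -4 + (1 + r)/(2*r))
222 + (((-5 - 19) + 16) + 145)*v(w(A)) = 222 + (((-5 - 19) + 16) + 145)*((½)*(1 - 7*(-4))/(-4)) = 222 + ((-24 + 16) + 145)*((½)*(-¼)*(1 + 28)) = 222 + (-8 + 145)*((½)*(-¼)*29) = 222 + 137*(-29/8) = 222 - 3973/8 = -2197/8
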